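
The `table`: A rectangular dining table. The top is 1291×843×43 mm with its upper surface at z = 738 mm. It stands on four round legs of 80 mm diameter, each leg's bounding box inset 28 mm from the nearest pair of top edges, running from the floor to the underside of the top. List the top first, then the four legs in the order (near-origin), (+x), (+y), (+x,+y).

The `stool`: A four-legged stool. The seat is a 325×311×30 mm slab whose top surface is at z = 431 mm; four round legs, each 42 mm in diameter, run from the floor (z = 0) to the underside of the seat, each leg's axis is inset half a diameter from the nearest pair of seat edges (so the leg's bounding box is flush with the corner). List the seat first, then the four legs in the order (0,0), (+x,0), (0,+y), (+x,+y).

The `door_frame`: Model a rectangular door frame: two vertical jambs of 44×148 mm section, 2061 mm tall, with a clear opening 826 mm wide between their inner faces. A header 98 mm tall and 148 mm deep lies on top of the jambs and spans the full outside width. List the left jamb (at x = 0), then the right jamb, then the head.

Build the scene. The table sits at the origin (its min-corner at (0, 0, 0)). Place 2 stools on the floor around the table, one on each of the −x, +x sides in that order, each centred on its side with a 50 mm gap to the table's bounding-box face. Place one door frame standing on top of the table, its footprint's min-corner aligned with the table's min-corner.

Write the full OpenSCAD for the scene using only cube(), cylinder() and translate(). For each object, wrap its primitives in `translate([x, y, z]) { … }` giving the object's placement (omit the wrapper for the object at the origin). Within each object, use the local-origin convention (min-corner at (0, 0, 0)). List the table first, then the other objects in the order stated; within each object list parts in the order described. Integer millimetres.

translate([0, 0, 695]) cube([1291, 843, 43]);
translate([68, 68, 0]) cylinder(h = 695, r = 40);
translate([1223, 68, 0]) cylinder(h = 695, r = 40);
translate([68, 775, 0]) cylinder(h = 695, r = 40);
translate([1223, 775, 0]) cylinder(h = 695, r = 40);
translate([-375, 266, 0]) {
  translate([0, 0, 401]) cube([325, 311, 30]);
  translate([21, 21, 0]) cylinder(h = 401, r = 21);
  translate([304, 21, 0]) cylinder(h = 401, r = 21);
  translate([21, 290, 0]) cylinder(h = 401, r = 21);
  translate([304, 290, 0]) cylinder(h = 401, r = 21);
}
translate([1341, 266, 0]) {
  translate([0, 0, 401]) cube([325, 311, 30]);
  translate([21, 21, 0]) cylinder(h = 401, r = 21);
  translate([304, 21, 0]) cylinder(h = 401, r = 21);
  translate([21, 290, 0]) cylinder(h = 401, r = 21);
  translate([304, 290, 0]) cylinder(h = 401, r = 21);
}
translate([0, 0, 738]) {
  cube([44, 148, 2061]);
  translate([870, 0, 0]) cube([44, 148, 2061]);
  translate([0, 0, 2061]) cube([914, 148, 98]);
}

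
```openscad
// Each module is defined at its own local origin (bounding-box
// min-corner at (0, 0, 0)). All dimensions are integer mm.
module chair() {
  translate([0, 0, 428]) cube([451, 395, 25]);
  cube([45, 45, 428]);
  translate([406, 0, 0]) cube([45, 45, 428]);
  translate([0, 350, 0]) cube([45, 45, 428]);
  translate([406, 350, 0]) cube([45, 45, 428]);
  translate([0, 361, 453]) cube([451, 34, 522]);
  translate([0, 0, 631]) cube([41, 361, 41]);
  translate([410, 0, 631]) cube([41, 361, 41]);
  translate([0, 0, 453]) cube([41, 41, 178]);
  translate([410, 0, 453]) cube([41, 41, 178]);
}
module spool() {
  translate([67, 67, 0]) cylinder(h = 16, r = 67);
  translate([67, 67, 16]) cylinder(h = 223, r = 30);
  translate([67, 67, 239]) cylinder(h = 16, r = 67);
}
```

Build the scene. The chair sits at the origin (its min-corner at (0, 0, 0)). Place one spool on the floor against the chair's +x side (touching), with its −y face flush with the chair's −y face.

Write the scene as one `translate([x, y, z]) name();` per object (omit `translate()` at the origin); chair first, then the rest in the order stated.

chair();
translate([451, 0, 0]) spool();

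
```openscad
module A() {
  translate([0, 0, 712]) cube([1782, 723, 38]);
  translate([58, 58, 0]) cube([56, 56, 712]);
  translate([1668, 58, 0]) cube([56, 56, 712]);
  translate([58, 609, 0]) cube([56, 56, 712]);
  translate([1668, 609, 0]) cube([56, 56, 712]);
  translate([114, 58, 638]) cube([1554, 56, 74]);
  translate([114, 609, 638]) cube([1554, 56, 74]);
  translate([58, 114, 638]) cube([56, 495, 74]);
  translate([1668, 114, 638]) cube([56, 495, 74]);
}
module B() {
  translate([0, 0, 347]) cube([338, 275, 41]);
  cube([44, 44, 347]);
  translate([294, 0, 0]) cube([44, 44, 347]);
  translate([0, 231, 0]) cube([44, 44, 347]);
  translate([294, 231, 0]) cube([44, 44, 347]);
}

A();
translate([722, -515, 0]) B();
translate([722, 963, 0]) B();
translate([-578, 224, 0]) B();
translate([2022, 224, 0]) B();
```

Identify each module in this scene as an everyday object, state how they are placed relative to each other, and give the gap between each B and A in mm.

A is a table. B is a stool. Four stools sit around the table at the −y, +y, −x, +x sides. The gap between each stool and the table is 240 mm.

Each stool's nearest face is 240 mm from the table's bounding box.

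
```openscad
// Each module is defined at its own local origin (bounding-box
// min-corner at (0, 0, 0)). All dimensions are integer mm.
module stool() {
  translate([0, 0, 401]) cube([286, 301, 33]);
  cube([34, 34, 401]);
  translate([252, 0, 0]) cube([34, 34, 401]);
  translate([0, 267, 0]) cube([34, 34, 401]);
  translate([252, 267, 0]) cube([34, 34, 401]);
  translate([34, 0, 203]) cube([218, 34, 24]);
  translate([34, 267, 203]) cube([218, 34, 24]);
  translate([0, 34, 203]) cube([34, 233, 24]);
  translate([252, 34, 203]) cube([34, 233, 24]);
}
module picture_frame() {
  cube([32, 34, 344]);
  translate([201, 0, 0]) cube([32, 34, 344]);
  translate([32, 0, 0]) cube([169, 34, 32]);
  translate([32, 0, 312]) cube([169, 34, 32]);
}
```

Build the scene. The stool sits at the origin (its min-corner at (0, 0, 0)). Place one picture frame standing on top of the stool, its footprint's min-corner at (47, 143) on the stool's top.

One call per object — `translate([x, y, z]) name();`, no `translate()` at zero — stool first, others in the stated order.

stool();
translate([47, 143, 434]) picture_frame();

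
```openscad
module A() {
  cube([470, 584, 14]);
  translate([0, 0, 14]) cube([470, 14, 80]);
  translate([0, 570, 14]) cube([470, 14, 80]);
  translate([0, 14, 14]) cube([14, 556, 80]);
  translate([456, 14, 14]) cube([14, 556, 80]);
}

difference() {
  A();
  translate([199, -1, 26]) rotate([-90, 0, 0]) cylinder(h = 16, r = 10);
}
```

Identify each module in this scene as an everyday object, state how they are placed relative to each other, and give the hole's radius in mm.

The subtracted cylinder has r = 10 mm.

A is an open box. The open box has a circular hole through its front wall. The hole's radius is 10 mm.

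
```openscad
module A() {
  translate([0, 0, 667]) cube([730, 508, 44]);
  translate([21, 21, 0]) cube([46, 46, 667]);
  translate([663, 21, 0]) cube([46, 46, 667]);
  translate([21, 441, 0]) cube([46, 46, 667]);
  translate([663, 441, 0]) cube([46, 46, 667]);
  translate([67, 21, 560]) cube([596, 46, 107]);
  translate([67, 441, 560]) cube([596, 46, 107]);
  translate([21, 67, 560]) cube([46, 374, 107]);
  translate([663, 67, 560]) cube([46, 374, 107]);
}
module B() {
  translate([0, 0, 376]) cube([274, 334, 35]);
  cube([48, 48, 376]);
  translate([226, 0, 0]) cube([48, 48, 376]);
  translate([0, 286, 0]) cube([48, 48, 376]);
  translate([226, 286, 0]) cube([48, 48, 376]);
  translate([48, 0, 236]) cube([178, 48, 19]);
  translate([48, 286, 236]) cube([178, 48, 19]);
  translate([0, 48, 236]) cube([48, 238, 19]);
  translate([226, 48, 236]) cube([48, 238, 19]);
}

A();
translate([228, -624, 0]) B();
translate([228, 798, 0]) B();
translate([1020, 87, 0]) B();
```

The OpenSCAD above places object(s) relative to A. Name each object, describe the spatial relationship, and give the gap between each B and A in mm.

Each stool's nearest face is 290 mm from the table's bounding box.

A is a table. B is a stool. Three stools sit around the table at the −y, +y, +x sides. The gap between each stool and the table is 290 mm.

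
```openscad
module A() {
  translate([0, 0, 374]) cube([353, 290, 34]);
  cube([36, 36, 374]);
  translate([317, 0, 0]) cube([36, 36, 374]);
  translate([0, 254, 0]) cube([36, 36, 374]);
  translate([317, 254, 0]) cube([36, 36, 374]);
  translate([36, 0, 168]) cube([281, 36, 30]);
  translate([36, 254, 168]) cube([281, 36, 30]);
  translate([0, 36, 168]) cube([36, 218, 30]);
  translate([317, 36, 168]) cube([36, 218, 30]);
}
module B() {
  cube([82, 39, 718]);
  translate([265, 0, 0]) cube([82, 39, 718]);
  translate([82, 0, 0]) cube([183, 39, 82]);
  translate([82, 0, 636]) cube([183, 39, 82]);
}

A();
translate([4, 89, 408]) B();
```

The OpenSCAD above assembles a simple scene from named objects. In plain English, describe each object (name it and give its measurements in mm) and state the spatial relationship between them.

A is a four-legged stool. The seat is 353×290 mm, 34 mm thick, top at z = 408 mm. It stands on four square legs, each 36×36 mm in cross-section, from z = 0 to the seat underside, each flush with a corner of the seat. Four stretchers, 36 mm wide and 30 mm tall, connect adjacent legs with their undersides at z = 168 mm, each running between the inner faces of the legs it joins and aligned with the legs' outer faces on the other axis.

B is a picture frame with a 183×554 mm rectangular opening (x by z) and a uniform 82 mm border on every side. Frame depth is 39 mm along y. It is built from two vertical stiles running the full outside height and two horizontal rails spanning the gap between the stiles.

The picture frame is on top of the stool.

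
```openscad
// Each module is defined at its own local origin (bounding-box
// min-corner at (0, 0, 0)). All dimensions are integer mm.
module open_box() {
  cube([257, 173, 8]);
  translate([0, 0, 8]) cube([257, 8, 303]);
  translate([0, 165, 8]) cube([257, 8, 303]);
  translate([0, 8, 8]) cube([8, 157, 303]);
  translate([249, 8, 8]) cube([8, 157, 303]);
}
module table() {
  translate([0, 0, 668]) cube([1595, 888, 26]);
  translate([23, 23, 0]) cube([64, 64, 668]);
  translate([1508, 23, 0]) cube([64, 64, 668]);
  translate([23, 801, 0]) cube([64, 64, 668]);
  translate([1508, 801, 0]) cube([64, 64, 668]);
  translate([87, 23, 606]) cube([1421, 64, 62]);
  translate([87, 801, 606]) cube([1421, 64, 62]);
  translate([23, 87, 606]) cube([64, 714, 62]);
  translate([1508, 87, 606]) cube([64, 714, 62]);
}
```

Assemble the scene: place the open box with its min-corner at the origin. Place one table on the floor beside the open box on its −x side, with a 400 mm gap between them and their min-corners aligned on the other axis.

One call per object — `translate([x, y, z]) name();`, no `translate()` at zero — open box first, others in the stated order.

open_box();
translate([-1995, 0, 0]) table();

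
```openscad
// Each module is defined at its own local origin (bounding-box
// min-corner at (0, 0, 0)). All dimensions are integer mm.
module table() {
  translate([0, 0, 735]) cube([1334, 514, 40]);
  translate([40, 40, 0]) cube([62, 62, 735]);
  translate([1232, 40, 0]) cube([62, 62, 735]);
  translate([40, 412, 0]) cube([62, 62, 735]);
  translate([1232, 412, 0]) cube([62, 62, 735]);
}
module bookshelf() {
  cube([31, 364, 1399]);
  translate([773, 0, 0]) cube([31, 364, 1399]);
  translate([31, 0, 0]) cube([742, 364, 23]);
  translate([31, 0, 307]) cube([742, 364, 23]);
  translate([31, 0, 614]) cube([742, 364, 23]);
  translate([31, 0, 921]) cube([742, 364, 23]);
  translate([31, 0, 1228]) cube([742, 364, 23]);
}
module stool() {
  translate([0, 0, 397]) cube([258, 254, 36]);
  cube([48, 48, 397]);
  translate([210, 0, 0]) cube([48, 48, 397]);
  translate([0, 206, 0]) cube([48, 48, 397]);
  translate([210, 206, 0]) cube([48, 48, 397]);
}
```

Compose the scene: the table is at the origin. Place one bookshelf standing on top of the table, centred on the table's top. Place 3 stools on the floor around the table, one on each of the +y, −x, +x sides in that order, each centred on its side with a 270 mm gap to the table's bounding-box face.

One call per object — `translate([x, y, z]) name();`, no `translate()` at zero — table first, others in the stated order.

table();
translate([265, 75, 775]) bookshelf();
translate([538, 784, 0]) stool();
translate([-528, 130, 0]) stool();
translate([1604, 130, 0]) stool();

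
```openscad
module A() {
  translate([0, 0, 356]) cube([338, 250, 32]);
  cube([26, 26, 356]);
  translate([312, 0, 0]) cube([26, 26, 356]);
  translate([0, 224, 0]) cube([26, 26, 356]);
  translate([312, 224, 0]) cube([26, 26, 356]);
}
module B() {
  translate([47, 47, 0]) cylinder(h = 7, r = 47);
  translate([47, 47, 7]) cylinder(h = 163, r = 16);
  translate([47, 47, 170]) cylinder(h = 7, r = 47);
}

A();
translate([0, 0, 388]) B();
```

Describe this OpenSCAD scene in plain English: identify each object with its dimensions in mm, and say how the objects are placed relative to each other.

A is a four-legged stool. The seat is a 338×250×32 mm slab whose top surface is at z = 388 mm; four square legs, each 26×26 mm in cross-section, run from the floor (z = 0) to the underside of the seat, each flush with a corner of the seat.

B is a spool: two coaxial disc flanges of radius 47 mm and thickness 7 mm, joined by a core cylinder of radius 16 mm and height 163 mm. The lower flange rests on z = 0 and the three cylinders share a vertical axis.

The spool is on top of the stool.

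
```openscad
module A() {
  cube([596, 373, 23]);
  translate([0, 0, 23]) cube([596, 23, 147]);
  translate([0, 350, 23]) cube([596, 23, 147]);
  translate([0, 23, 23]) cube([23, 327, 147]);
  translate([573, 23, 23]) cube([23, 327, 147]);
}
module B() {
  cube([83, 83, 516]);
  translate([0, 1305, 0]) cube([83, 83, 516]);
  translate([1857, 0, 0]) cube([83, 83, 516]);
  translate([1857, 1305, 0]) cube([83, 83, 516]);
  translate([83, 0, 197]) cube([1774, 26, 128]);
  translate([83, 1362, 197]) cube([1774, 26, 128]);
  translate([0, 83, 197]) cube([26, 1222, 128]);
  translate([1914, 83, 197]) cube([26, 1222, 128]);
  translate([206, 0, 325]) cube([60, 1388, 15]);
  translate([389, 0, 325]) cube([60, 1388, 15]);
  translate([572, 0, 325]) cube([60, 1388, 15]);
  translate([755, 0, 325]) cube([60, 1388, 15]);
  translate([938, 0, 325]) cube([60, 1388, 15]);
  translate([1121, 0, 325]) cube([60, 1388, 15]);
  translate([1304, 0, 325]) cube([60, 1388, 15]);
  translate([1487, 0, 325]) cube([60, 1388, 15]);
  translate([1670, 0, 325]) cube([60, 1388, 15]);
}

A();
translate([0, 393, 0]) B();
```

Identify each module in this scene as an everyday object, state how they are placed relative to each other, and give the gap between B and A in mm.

A is an open box. B is a bed frame. The bed frame is on the floor beside the open box on its +y side. The gap between the bed frame and the open box is 20 mm.

The bed frame's nearest face is 20 mm from the open box's +y face.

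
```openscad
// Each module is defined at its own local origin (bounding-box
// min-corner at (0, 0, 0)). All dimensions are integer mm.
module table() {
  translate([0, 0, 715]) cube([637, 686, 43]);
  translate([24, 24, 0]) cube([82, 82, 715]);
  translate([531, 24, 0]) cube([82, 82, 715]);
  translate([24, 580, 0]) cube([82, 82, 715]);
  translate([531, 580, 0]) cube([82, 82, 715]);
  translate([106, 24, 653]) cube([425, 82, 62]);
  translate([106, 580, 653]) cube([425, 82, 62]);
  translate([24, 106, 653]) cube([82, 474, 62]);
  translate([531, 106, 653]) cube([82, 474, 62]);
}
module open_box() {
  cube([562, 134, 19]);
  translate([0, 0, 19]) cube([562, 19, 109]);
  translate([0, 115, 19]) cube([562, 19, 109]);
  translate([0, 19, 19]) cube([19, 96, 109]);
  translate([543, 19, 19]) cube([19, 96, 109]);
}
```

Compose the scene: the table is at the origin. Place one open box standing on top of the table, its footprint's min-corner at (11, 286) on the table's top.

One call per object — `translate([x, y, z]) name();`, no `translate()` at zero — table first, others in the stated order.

table();
translate([11, 286, 758]) open_box();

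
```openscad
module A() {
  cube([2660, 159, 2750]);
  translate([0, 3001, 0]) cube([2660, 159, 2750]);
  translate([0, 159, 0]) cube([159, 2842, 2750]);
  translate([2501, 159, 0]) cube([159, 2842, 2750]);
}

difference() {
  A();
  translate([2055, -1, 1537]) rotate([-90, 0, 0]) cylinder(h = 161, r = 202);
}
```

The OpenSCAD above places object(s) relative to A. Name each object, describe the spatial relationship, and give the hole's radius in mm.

A is a house frame. The house frame has a circular hole through its front wall. The hole's radius is 202 mm.

The subtracted cylinder has r = 202 mm.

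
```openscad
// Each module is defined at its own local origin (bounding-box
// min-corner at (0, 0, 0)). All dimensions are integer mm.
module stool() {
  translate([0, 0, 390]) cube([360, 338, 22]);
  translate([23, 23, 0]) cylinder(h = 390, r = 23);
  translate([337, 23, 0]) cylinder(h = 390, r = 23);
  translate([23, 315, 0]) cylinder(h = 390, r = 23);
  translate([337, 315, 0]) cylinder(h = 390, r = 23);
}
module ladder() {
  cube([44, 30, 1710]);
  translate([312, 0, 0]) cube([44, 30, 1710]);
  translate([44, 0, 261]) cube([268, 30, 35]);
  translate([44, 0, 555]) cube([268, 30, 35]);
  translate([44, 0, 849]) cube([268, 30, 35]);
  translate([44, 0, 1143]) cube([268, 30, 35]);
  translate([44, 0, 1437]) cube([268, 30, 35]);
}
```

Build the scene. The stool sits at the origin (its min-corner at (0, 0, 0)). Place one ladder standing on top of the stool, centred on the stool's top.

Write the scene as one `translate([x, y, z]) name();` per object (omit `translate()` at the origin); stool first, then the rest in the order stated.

stool();
translate([2, 154, 412]) ladder();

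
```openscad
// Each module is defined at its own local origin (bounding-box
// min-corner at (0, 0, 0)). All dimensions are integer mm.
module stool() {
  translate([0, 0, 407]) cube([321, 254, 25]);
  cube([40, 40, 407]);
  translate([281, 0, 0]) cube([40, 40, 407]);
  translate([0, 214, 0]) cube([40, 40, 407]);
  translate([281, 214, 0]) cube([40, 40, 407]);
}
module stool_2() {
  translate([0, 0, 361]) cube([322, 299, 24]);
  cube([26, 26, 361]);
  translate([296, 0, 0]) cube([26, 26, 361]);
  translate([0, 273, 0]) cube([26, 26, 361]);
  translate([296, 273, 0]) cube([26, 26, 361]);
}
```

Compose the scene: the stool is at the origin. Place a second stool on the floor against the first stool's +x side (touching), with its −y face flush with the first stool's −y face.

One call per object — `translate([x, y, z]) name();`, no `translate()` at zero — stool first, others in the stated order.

stool();
translate([321, 0, 0]) stool_2();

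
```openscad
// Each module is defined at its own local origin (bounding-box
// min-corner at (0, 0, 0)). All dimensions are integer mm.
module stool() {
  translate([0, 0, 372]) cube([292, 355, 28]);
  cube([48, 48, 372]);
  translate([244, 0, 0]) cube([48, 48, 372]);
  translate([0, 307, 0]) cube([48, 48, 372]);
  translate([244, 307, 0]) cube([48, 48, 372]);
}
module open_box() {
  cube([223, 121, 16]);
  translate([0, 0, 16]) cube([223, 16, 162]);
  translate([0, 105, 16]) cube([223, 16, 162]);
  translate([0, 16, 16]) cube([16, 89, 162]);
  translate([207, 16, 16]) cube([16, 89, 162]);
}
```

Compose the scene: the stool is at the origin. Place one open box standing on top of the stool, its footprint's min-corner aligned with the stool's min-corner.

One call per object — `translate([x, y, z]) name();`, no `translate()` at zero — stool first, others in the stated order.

stool();
translate([0, 0, 400]) open_box();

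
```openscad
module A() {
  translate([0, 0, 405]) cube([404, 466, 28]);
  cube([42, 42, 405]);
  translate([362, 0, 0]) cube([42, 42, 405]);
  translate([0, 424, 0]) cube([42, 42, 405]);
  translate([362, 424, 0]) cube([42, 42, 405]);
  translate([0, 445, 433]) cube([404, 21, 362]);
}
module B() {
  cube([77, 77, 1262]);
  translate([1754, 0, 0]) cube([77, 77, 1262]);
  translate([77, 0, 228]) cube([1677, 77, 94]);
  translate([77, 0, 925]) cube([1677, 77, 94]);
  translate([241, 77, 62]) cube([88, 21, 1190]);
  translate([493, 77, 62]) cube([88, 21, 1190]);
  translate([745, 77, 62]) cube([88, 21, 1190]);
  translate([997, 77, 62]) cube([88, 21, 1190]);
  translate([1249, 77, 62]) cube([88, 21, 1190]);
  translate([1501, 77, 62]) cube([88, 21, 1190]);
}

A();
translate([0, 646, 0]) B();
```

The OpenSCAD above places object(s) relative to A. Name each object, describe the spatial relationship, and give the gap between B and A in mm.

A is a chair. B is a fence section. The fence section is on the floor beside the chair on its +y side. The gap between the fence section and the chair is 180 mm.

The fence section's nearest face is 180 mm from the chair's +y face.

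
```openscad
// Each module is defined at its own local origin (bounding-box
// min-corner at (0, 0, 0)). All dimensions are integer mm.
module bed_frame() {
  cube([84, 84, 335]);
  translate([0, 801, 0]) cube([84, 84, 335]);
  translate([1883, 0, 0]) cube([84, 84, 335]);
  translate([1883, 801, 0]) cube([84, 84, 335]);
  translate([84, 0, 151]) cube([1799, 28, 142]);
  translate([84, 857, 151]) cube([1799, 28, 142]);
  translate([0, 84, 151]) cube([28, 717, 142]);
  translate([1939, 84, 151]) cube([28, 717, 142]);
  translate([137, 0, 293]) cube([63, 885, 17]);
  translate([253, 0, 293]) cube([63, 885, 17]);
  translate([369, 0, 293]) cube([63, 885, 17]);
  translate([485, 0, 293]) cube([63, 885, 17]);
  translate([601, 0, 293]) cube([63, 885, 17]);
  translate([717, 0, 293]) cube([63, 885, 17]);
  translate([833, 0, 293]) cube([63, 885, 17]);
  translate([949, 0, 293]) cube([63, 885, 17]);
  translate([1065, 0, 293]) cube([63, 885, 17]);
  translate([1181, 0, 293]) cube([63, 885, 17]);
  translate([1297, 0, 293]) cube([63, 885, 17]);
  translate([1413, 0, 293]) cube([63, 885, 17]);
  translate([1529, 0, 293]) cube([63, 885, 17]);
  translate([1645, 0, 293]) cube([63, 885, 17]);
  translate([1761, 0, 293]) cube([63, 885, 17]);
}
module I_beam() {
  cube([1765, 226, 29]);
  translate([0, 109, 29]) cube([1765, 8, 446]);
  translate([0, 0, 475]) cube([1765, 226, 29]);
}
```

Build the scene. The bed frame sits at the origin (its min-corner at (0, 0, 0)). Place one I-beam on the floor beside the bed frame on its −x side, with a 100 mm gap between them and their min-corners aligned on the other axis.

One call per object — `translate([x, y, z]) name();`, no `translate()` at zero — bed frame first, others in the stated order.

bed_frame();
translate([-1865, 0, 0]) I_beam();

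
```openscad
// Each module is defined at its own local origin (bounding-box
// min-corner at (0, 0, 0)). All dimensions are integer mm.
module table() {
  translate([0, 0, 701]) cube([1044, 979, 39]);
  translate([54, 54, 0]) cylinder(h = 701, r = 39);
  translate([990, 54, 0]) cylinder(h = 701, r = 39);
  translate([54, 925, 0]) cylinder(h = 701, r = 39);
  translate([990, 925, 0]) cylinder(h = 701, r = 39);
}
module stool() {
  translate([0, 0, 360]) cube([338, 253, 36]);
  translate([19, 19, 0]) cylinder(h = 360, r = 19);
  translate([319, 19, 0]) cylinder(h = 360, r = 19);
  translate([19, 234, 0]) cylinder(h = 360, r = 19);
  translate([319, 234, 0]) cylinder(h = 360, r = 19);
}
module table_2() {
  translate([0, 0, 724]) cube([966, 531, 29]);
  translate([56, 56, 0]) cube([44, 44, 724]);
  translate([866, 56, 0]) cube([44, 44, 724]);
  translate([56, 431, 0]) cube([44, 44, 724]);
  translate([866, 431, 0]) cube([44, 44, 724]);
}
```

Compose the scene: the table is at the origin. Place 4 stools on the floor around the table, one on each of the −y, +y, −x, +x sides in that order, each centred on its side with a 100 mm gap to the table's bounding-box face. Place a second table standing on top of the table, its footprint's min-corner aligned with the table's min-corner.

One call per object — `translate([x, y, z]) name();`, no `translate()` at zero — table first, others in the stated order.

table();
translate([353, -353, 0]) stool();
translate([353, 1079, 0]) stool();
translate([-438, 363, 0]) stool();
translate([1144, 363, 0]) stool();
translate([0, 0, 740]) table_2();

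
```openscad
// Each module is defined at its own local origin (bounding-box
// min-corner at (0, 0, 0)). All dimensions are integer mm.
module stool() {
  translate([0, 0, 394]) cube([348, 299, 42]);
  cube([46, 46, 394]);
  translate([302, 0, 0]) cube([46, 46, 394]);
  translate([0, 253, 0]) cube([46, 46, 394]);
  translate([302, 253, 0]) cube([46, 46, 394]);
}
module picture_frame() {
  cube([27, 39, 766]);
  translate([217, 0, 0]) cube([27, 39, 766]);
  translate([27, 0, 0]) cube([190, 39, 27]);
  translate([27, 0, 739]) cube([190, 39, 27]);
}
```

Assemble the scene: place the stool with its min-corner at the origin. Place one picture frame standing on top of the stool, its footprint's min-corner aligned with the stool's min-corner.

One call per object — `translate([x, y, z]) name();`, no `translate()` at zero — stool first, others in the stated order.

stool();
translate([0, 0, 436]) picture_frame();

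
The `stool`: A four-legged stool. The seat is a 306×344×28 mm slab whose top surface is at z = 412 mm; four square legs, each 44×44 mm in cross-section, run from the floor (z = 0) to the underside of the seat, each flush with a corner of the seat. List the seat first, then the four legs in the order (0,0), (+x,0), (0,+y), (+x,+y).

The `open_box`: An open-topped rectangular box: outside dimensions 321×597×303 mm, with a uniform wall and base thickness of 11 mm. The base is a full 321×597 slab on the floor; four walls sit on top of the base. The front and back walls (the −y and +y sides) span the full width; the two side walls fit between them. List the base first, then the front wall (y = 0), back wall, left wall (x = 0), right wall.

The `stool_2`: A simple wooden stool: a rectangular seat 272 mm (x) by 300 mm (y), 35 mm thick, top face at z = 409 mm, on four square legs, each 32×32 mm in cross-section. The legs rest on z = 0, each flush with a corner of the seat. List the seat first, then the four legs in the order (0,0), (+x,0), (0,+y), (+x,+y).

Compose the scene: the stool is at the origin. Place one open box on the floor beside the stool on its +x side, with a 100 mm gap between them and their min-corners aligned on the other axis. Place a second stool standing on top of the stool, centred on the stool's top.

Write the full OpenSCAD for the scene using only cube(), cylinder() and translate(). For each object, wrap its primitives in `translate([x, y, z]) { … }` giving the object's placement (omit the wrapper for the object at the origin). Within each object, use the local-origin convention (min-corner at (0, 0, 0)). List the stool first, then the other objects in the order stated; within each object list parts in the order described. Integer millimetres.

translate([0, 0, 384]) cube([306, 344, 28]);
cube([44, 44, 384]);
translate([262, 0, 0]) cube([44, 44, 384]);
translate([0, 300, 0]) cube([44, 44, 384]);
translate([262, 300, 0]) cube([44, 44, 384]);
translate([406, 0, 0]) {
  cube([321, 597, 11]);
  translate([0, 0, 11]) cube([321, 11, 292]);
  translate([0, 586, 11]) cube([321, 11, 292]);
  translate([0, 11, 11]) cube([11, 575, 292]);
  translate([310, 11, 11]) cube([11, 575, 292]);
}
translate([17, 22, 412]) {
  translate([0, 0, 374]) cube([272, 300, 35]);
  cube([32, 32, 374]);
  translate([240, 0, 0]) cube([32, 32, 374]);
  translate([0, 268, 0]) cube([32, 32, 374]);
  translate([240, 268, 0]) cube([32, 32, 374]);
}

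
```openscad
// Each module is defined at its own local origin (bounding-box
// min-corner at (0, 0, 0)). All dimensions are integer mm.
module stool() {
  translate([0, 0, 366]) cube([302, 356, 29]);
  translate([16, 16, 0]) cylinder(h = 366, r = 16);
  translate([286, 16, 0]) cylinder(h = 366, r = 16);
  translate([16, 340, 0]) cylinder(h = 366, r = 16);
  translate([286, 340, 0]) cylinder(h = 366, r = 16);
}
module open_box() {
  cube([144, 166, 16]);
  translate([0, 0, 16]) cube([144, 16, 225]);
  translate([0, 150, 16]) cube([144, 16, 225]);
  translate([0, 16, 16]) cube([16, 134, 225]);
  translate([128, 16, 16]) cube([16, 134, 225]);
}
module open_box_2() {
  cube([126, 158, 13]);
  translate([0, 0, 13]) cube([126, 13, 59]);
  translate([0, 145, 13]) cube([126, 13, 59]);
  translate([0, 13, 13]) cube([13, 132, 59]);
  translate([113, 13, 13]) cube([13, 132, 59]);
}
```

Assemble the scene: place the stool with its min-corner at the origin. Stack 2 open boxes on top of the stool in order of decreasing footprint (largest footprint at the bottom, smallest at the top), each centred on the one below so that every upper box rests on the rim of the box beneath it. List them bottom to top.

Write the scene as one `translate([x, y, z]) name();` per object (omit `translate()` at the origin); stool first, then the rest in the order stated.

stool();
translate([79, 95, 395]) open_box();
translate([88, 99, 636]) open_box_2();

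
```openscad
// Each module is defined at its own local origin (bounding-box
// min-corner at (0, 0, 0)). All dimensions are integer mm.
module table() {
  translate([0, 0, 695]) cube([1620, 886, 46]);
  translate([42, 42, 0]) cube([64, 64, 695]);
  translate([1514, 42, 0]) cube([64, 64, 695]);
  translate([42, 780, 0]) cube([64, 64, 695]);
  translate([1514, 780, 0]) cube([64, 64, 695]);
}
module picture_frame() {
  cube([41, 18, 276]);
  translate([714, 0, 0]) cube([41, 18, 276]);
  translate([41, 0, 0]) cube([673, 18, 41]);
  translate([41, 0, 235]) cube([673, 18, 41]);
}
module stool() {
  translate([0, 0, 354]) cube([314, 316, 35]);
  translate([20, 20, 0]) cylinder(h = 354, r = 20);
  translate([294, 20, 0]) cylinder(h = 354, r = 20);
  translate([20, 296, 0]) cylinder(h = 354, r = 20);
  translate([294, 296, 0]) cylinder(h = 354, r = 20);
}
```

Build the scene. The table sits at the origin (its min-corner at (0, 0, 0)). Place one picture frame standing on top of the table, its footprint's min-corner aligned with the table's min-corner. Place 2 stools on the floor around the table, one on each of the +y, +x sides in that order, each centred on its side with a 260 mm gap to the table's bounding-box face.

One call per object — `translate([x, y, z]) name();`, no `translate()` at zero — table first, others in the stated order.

table();
translate([0, 0, 741]) picture_frame();
translate([653, 1146, 0]) stool();
translate([1880, 285, 0]) stool();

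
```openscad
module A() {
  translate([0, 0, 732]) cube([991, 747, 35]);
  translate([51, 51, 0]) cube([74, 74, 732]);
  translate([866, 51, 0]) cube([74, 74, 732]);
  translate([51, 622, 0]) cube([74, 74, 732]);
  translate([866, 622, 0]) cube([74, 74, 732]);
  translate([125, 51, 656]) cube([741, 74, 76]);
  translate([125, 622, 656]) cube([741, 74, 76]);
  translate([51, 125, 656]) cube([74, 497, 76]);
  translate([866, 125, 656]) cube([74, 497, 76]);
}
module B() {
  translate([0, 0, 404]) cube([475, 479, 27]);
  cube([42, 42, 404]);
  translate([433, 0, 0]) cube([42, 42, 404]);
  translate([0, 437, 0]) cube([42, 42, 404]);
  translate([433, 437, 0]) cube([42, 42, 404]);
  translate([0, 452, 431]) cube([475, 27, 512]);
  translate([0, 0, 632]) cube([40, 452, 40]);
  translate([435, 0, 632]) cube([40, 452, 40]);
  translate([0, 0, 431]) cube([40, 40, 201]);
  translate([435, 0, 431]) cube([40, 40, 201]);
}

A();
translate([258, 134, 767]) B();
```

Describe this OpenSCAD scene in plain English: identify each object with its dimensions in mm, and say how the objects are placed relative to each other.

A is a table: top 991 mm (x) × 747 mm (y), 35 mm thick, upper face at z = 767 mm, on four 74×74 mm square legs, each inset 51 mm from the nearest pair of top edges, running from z = 0 to the bottom of the top. Four apron rails, 74 mm thick and 76 mm tall, run between adjacent legs with their top edges flush with the underside of the top and their outer faces flush with the legs' outer faces.

B is a chair: 475×479 mm seat, 27 mm thick, top at z = 431 mm, on four 42 mm square corner legs flush with the seat edges. A 27 mm thick backrest slab spans the full seat width, extending 512 mm above the seat top, its back face flush with the seat's +y edge. Two armrests of 40×40 mm section run along each side from the seat's front edge to the front of the backrest, top faces 241 mm above the seat top and outer faces flush with the seat's x-edges; a 40×40 mm post under the front of each armrest stands on the seat at the front corner.

The chair is on top of the table, centred.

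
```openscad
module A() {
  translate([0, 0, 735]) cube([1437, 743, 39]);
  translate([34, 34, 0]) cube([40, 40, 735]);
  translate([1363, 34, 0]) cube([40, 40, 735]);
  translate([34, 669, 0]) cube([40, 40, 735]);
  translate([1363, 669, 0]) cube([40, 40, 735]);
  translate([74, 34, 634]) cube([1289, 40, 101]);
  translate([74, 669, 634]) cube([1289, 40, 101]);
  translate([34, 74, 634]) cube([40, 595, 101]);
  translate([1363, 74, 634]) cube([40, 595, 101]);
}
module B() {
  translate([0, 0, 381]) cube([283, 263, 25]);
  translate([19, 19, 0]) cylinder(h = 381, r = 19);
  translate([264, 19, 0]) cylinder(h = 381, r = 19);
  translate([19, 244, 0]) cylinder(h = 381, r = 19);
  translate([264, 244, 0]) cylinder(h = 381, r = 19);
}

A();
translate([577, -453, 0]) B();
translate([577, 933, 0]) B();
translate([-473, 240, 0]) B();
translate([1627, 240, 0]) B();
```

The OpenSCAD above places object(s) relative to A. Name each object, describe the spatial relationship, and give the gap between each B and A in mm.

Each stool's nearest face is 190 mm from the table's bounding box.

A is a table. B is a stool. Four stools sit around the table at the −y, +y, −x, +x sides. The gap between each stool and the table is 190 mm.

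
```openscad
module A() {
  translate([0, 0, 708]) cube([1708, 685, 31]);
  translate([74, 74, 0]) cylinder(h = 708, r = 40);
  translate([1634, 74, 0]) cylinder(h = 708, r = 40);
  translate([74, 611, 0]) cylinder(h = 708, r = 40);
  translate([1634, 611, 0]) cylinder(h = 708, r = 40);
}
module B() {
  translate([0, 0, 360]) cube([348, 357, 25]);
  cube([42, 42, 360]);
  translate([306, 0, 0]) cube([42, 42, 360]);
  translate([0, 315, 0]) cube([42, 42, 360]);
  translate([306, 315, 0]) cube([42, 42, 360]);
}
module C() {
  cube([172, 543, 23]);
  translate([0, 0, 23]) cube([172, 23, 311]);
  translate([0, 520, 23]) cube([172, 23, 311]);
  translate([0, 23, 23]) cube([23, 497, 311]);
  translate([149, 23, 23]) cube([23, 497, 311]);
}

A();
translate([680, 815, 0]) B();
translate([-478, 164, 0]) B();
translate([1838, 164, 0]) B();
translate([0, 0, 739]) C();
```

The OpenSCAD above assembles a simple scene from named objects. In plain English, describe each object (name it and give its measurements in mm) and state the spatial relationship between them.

A is a table with a 1708×685 mm rectangular top, 31 mm thick, top surface at z = 739 mm, supported by four round legs of 80 mm diameter, each leg's bounding box inset 34 mm from the nearest pair of top edges, running from the floor.

B is a four-legged stool. The seat is 348×357 mm, 25 mm thick, top at z = 385 mm. It stands on four square legs, each 42×42 mm in cross-section, from z = 0 to the seat underside, each flush with a corner of the seat.

C is an open storage box with external size 172×543×334 mm and wall thickness 23 mm (the base is also 23 mm thick). The base covers the whole footprint; the four walls stand on the base, with the y-facing walls full-width and the x-facing walls fitting between their inner faces.

Three stools sit around the table at the +y, −x, +x sides. The open box is on top of the table.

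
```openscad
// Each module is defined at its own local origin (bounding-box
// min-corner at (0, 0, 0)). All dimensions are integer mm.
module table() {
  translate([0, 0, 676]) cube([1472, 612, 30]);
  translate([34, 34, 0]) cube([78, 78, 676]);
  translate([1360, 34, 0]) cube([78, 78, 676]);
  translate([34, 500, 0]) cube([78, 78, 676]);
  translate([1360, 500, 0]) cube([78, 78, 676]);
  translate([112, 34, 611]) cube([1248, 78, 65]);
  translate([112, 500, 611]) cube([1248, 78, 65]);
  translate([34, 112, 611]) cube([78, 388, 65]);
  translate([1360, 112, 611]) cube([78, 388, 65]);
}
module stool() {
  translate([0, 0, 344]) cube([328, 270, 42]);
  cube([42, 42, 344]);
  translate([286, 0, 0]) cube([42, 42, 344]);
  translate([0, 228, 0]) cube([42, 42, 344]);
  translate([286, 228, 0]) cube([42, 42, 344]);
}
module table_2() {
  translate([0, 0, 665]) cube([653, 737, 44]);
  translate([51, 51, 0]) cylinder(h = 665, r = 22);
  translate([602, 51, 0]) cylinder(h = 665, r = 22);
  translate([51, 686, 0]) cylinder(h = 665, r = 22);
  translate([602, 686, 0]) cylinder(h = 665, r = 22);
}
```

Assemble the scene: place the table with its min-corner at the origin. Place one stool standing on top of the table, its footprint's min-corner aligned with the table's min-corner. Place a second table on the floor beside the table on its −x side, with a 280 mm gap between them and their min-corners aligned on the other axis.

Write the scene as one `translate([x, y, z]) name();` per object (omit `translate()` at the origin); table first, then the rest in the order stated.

table();
translate([0, 0, 706]) stool();
translate([-933, 0, 0]) table_2();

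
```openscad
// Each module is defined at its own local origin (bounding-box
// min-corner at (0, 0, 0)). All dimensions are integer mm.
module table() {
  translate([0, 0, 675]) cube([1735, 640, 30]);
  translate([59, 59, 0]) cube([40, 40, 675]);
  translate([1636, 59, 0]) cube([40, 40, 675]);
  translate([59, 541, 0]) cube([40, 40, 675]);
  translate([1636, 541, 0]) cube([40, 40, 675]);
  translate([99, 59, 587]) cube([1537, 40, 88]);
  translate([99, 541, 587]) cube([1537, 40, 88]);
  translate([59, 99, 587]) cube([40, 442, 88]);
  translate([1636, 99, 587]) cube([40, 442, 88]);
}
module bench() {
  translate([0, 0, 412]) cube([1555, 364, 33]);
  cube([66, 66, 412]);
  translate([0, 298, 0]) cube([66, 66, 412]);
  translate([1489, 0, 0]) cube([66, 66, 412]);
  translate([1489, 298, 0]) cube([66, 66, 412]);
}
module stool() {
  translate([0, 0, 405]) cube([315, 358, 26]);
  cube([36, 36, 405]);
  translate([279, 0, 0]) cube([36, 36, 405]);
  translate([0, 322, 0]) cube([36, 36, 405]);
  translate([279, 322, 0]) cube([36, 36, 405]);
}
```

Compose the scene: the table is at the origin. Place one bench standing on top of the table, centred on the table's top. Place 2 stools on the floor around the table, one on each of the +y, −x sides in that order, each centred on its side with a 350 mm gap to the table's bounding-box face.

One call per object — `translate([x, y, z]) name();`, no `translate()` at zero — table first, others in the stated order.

table();
translate([90, 138, 705]) bench();
translate([710, 990, 0]) stool();
translate([-665, 141, 0]) stool();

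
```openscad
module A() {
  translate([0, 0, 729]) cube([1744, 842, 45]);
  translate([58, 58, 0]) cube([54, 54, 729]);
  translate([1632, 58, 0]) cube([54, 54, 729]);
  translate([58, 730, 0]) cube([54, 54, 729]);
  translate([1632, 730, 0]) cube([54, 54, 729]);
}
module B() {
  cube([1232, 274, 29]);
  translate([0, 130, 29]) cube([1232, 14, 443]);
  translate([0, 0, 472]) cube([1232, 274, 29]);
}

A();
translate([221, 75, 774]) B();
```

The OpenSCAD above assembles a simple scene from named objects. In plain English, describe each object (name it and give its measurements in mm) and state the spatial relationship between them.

A is a rectangular dining table. The top is 1744×842×45 mm with its upper surface at z = 774 mm. It stands on four 54×54 mm square legs, each inset 58 mm from the nearest pair of top edges, running from the floor to the underside of the top.

B is an I-beam lying along x, 1232 mm long. Overall section height 501 mm. Two flanges 274 mm wide (y) and 29 mm thick, one on the floor and one at the top; a web 14 mm thick runs between them, centred on the flange width.

The I-beam is on top of the table.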